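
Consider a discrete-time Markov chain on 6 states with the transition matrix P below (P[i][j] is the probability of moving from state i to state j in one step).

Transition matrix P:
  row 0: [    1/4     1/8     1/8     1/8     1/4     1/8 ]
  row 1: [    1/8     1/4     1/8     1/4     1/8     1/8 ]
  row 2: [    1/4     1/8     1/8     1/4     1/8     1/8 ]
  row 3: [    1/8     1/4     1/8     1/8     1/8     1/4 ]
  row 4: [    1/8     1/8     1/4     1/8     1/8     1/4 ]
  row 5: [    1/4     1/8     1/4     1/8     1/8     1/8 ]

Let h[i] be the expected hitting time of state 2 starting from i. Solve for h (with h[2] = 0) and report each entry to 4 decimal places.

First-step conditioning: h[2] = 0; for i ≠ 2, h[i] = 1 + Σ_k P[i][k]·h[k].
  h[0] = 1 + 1/4·h[0] + 1/8·h[1] + 1/8·h[3] + 1/4·h[4] + 1/8·h[5]
  h[1] = 1 + 1/8·h[0] + 1/4·h[1] + 1/4·h[3] + 1/8·h[4] + 1/8·h[5]
  h[3] = 1 + 1/8·h[0] + 1/4·h[1] + 1/8·h[3] + 1/8·h[4] + 1/4·h[5]
  h[4] = 1 + 1/8·h[0] + 1/8·h[1] + 1/8·h[3] + 1/8·h[4] + 1/4·h[5]
  h[5] = 1 + 1/4·h[0] + 1/8·h[1] + 1/8·h[3] + 1/8·h[4] + 1/8·h[5]
Solving the 5×5 linear system over states ≠ 2 gives exactly h = [8030/1339, 8176/1339, 0, 8062/1339, 7040/1339, 550/103] (h[2] = 0 is the target).

h = [5.9970, 6.1060, 0.0000, 6.0209, 5.2577, 5.3398]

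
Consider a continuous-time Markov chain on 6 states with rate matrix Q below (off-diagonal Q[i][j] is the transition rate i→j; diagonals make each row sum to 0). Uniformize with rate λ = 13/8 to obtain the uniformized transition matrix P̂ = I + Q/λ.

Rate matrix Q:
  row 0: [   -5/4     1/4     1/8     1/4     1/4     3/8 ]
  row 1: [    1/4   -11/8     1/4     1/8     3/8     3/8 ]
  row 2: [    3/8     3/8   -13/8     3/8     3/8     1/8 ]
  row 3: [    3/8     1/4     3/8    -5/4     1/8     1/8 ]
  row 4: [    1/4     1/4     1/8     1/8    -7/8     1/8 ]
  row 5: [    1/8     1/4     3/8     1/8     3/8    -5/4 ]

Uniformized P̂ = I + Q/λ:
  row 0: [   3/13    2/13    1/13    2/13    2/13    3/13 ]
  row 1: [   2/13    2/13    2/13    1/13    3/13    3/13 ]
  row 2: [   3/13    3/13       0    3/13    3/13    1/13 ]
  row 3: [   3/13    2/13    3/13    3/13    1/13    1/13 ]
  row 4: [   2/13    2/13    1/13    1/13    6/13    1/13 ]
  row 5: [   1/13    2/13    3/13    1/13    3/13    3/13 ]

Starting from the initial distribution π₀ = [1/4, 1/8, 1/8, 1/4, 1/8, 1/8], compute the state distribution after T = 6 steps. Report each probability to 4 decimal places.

t=0: π = [0.2500, 0.1250, 0.1250, 0.2500, 0.1250, 0.1250]
t=1: π = [0.1923, 0.1635, 0.1346, 0.1538, 0.2019, 0.1538]
t=2: π = [0.1790, 0.1642, 0.1265, 0.1361, 0.2389, 0.1553]
t=3: π = [0.1759, 0.1636, 0.1247, 0.1311, 0.2512, 0.1536]
t=4: π = [0.1752, 0.1634, 0.1237, 0.1298, 0.2550, 0.1528]
t=5: π = [0.1751, 0.1634, 0.1235, 0.1294, 0.2562, 0.1525]
t=6: π = [0.1750, 0.1633, 0.1234, 0.1293, 0.2565, 0.1525]

π = [0.1750, 0.1633, 0.1234, 0.1293, 0.2565, 0.1525]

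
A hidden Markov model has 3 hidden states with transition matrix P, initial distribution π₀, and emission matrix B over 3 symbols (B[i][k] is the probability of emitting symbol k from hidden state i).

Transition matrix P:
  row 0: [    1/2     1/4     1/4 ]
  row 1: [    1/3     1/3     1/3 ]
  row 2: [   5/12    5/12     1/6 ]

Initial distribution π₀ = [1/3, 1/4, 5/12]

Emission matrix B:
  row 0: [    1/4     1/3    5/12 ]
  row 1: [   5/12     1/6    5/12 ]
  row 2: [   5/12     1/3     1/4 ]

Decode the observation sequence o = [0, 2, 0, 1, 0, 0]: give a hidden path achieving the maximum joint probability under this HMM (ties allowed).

path = [2, 0, 0, 0, 2, 1]

t=0: δ = [8.333e-02, 1.042e-01, 1.736e-01]  (obs o_0=0)
t=1: δ = [3.014e-02, 3.014e-02, 8.681e-03]  ψ = [2, 2, 1]  (obs o_1=2)
t=2: δ = [3.768e-03, 4.186e-03, 4.186e-03]  ψ = [0, 1, 1]  (obs o_2=0)
t=3: δ = [6.279e-04, 2.907e-04, 4.651e-04]  ψ = [0, 2, 1]  (obs o_3=1)
t=4: δ = [7.849e-05, 8.075e-05, 6.541e-05]  ψ = [0, 2, 0]  (obs o_4=0)
t=5: δ = [9.811e-06, 1.136e-05, 1.122e-05]  ψ = [0, 2, 1]  (obs o_5=0)
backtrack: best end state = 1; path = [2, 0, 0, 0, 2, 1]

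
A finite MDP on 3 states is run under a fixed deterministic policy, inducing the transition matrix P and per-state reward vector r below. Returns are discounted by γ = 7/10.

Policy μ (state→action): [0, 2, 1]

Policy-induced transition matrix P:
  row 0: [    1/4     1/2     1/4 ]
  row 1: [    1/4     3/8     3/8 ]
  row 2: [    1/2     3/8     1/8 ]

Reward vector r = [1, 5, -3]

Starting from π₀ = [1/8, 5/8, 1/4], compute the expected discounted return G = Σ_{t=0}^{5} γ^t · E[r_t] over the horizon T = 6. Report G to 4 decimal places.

t=0: π = [0.1250, 0.6250, 0.2500], E[r] = 2.5000, γ^t·E[r] = 2.500000, running G = 2.500000
t=1: π = [0.3125, 0.3906, 0.2969], E[r] = 1.3750, γ^t·E[r] = 0.962500, running G = 3.462500
t=2: π = [0.3242, 0.4141, 0.2617], E[r] = 1.6094, γ^t·E[r] = 0.788594, running G = 4.251094
t=3: π = [0.3154, 0.4155, 0.2690], E[r] = 1.5859, γ^t·E[r] = 0.543977, running G = 4.795070
t=4: π = [0.3173, 0.4144, 0.2683], E[r] = 1.5845, γ^t·E[r] = 0.380432, running G = 5.175502
t=5: π = [0.3171, 0.4147, 0.2683], E[r] = 1.5856, γ^t·E[r] = 0.266487, running G = 5.441989

G = 5.4420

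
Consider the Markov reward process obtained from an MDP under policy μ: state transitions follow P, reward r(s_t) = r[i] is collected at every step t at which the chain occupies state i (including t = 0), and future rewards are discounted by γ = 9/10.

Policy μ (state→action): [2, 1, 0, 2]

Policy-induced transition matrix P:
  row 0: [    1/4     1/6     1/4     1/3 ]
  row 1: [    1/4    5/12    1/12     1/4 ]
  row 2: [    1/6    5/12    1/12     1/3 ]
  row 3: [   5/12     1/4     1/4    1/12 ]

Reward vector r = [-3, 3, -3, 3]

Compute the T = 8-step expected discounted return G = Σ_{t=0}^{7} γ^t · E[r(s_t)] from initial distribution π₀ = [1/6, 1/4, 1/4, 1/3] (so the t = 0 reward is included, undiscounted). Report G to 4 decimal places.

G = 1.9786

t=0: π = [0.1667, 0.2500, 0.2500, 0.3333], E[r] = 0.5000, γ^t·E[r] = 0.500000, running G = 0.500000
t=1: π = [0.2847, 0.3194, 0.1667, 0.2292], E[r] = 0.2917, γ^t·E[r] = 0.262500, running G = 0.762500
t=2: π = [0.2743, 0.3073, 0.1690, 0.2494], E[r] = 0.3403, γ^t·E[r] = 0.275625, running G = 1.038125
t=3: π = [0.2775, 0.3065, 0.1706, 0.2454], E[r] = 0.3113, γ^t·E[r] = 0.226969, running G = 1.265094
t=4: π = [0.2767, 0.3064, 0.1705, 0.2464], E[r] = 0.3171, γ^t·E[r] = 0.208037, running G = 1.473131
t=5: π = [0.2769, 0.3064, 0.1705, 0.2462], E[r] = 0.3157, γ^t·E[r] = 0.186398, running G = 1.659529
t=6: π = [0.2768, 0.3064, 0.1705, 0.2463], E[r] = 0.3160, γ^t·E[r] = 0.167944, running G = 1.827473
t=7: π = [0.2768, 0.3064, 0.1705, 0.2462], E[r] = 0.3159, γ^t·E[r] = 0.151109, running G = 1.978582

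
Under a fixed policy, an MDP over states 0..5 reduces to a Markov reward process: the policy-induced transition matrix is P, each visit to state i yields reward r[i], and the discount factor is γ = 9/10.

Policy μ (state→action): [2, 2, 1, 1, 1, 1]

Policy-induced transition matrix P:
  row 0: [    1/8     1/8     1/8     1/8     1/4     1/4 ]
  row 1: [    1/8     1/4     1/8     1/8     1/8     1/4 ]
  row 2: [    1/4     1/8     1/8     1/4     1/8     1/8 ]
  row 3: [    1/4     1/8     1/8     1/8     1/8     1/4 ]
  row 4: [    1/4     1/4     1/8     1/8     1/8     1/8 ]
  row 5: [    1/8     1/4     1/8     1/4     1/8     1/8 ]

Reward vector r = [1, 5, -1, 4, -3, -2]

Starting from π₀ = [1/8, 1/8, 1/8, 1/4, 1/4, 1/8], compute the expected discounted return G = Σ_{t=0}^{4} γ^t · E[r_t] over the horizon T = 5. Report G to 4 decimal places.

G = 3.2182

t=0: π = [0.1250, 0.1250, 0.1250, 0.2500, 0.2500, 0.1250], E[r] = 0.6250, γ^t·E[r] = 0.625000, running G = 0.625000
t=1: π = [0.2031, 0.1875, 0.1250, 0.1563, 0.1406, 0.1875], E[r] = 0.8438, γ^t·E[r] = 0.759375, running G = 1.384375
t=2: π = [0.1777, 0.1895, 0.1250, 0.1641, 0.1504, 0.1934], E[r] = 0.8184, γ^t·E[r] = 0.662871, running G = 2.047246
t=3: π = [0.1799, 0.1917, 0.1250, 0.1648, 0.1472, 0.1914], E[r] = 0.8479, γ^t·E[r] = 0.618119, running G = 2.665365
t=4: π = [0.1796, 0.1913, 0.1250, 0.1646, 0.1475, 0.1920], E[r] = 0.8427, γ^t·E[r] = 0.552884, running G = 3.218249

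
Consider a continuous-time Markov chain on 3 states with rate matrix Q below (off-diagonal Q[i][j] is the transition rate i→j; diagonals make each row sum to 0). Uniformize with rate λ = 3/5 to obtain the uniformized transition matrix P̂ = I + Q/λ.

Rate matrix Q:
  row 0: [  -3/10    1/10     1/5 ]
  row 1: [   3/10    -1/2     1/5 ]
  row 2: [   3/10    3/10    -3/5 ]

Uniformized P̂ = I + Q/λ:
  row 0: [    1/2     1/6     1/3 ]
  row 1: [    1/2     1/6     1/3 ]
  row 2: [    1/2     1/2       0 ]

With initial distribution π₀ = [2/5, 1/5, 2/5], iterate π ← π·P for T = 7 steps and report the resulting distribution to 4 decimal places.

t=0: π = [0.4000, 0.2000, 0.4000]
t=1: π = [0.5000, 0.3000, 0.2000]
t=2: π = [0.5000, 0.2333, 0.2667]
t=3: π = [0.5000, 0.2556, 0.2444]
t=4: π = [0.5000, 0.2481, 0.2519]
t=5: π = [0.5000, 0.2506, 0.2494]
t=6: π = [0.5000, 0.2498, 0.2502]
t=7: π = [0.5000, 0.2501, 0.2499]

π = [0.5000, 0.2501, 0.2499]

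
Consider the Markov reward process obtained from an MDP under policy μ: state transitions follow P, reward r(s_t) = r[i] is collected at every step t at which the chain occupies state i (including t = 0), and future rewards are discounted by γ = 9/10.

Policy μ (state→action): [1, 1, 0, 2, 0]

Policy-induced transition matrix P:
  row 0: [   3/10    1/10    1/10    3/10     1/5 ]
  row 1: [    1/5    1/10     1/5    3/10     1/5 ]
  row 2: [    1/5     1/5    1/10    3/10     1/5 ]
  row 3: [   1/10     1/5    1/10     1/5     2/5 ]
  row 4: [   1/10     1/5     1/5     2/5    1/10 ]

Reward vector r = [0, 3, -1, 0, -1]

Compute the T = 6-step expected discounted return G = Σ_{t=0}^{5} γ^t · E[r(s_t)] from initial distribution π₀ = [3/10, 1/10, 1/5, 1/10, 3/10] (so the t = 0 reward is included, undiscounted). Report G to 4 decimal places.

G = 0.2763

t=0: π = [0.3000, 0.1000, 0.2000, 0.1000, 0.3000], E[r] = -0.2000, γ^t·E[r] = -0.200000, running G = -0.200000
t=1: π = [0.1900, 0.1600, 0.1400, 0.3200, 0.1900], E[r] = 0.1500, γ^t·E[r] = 0.135000, running G = -0.065000
t=2: π = [0.1680, 0.1650, 0.1350, 0.2870, 0.2450], E[r] = 0.1150, γ^t·E[r] = 0.093150, running G = 0.028150
t=3: π = [0.1636, 0.1667, 0.1410, 0.2958, 0.2329], E[r] = 0.1262, γ^t·E[r] = 0.092000, running G = 0.120150
t=4: π = [0.1635, 0.1670, 0.1400, 0.2937, 0.2359], E[r] = 0.1251, γ^t·E[r] = 0.082065, running G = 0.202215
t=5: π = [0.1634, 0.1670, 0.1403, 0.2942, 0.2352], E[r] = 0.1254, γ^t·E[r] = 0.074061, running G = 0.276276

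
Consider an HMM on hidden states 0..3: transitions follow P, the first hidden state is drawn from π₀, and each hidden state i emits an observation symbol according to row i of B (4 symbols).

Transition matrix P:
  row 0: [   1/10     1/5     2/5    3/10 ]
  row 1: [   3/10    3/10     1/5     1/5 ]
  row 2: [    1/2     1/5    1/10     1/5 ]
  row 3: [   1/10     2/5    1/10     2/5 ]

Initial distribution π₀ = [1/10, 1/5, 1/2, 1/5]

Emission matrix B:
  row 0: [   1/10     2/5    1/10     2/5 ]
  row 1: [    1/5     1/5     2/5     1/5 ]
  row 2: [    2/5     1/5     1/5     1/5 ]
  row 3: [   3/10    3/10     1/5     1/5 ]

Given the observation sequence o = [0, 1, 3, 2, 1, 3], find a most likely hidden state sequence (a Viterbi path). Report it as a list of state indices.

path = [2, 0, 3, 1, 0, 2]

t=0: δ = [1.000e-02, 4.000e-02, 2.000e-01, 6.000e-02]  (obs o_0=0)
t=1: δ = [4.000e-02, 8.000e-03, 4.000e-03, 1.200e-02]  ψ = [2, 2, 2, 2]  (obs o_1=1)
t=2: δ = [1.600e-03, 1.600e-03, 3.200e-03, 2.400e-03]  ψ = [0, 0, 0, 0]  (obs o_2=3)
t=3: δ = [1.600e-04, 3.840e-04, 1.280e-04, 1.920e-04]  ψ = [2, 3, 0, 3]  (obs o_3=2)
t=4: δ = [4.608e-05, 2.304e-05, 1.536e-05, 2.304e-05]  ψ = [1, 1, 1, 1]  (obs o_4=1)
t=5: δ = [3.072e-06, 1.843e-06, 3.686e-06, 2.765e-06]  ψ = [2, 0, 0, 0]  (obs o_5=3)
backtrack: best end state = 2; path = [2, 0, 3, 1, 0, 2]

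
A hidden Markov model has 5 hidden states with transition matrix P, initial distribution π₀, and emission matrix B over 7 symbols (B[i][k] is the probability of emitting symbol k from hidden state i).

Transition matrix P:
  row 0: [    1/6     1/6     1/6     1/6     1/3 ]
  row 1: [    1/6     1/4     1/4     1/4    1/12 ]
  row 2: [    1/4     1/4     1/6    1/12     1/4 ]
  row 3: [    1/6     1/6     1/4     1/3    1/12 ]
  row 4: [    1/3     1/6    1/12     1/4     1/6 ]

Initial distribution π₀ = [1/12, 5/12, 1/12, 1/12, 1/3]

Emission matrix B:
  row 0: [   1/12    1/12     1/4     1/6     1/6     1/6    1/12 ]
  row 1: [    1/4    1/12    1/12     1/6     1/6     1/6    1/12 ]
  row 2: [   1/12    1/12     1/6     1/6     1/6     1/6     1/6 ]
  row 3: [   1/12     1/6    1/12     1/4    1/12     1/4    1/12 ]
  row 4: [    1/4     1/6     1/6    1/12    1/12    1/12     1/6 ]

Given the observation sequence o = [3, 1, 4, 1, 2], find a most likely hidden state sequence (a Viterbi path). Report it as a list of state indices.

path = [1, 3, 2, 4, 0]

t=0: δ = [1.389e-02, 6.944e-02, 1.389e-02, 2.083e-02, 2.778e-02]  (obs o_0=3)
t=1: δ = [9.645e-04, 1.447e-03, 1.447e-03, 2.894e-03, 9.645e-04]  ψ = [1, 1, 1, 1, 1]  (obs o_1=1)
t=2: δ = [8.038e-05, 8.038e-05, 1.206e-04, 8.038e-05, 3.014e-05]  ψ = [3, 3, 3, 3, 2]  (obs o_2=4)
t=3: δ = [2.512e-06, 2.512e-06, 1.674e-06, 4.465e-06, 5.023e-06]  ψ = [2, 2, 1, 3, 2]  (obs o_3=1)
t=4: δ = [4.186e-07, 6.977e-08, 1.861e-07, 1.240e-07, 1.395e-07]  ψ = [4, 4, 3, 3, 0]  (obs o_4=2)
backtrack: best end state = 0; path = [1, 3, 2, 4, 0]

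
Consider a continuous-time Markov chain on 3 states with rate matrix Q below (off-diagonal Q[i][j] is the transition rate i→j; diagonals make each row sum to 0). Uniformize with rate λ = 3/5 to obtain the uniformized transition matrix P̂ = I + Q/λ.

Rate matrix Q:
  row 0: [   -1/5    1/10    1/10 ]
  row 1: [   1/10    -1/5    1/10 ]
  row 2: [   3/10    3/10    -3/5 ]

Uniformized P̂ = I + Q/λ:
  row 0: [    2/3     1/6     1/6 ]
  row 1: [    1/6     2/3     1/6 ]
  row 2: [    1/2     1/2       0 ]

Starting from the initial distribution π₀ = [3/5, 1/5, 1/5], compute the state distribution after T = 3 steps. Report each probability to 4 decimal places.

t=0: π = [0.6000, 0.2000, 0.2000]
t=1: π = [0.5333, 0.3333, 0.1333]
t=2: π = [0.4778, 0.3778, 0.1444]
t=3: π = [0.4537, 0.4037, 0.1426]

π = [0.4537, 0.4037, 0.1426]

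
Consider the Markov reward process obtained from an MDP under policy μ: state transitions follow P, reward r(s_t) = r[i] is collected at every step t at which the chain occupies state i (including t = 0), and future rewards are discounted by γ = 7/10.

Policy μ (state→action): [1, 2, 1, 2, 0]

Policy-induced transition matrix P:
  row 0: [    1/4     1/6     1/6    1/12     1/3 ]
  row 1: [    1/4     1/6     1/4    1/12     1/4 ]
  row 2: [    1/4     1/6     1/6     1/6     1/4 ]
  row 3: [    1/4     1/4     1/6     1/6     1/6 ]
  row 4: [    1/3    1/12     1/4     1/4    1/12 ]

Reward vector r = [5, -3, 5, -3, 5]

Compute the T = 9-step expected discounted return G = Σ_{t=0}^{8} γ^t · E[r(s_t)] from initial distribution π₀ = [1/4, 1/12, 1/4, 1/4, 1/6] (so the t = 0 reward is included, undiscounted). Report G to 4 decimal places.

G = 7.7841

t=0: π = [0.2500, 0.0833, 0.2500, 0.2500, 0.1667], E[r] = 2.3333, γ^t·E[r] = 2.333333, running G = 2.333333
t=1: π = [0.2639, 0.1736, 0.1875, 0.1528, 0.2222], E[r] = 2.3889, γ^t·E[r] = 1.672222, running G = 4.005556
t=2: π = [0.2685, 0.1609, 0.1997, 0.1487, 0.2222], E[r] = 2.5231, γ^t·E[r] = 1.236343, running G = 5.241898
t=3: π = [0.2685, 0.1605, 0.1986, 0.1494, 0.2229], E[r] = 2.5204, γ^t·E[r] = 0.864514, running G = 6.106412
t=4: π = [0.2686, 0.1605, 0.1986, 0.1495, 0.2228], E[r] = 2.5198, γ^t·E[r] = 0.604997, running G = 6.711409
t=5: π = [0.2686, 0.1606, 0.1986, 0.1495, 0.2228], E[r] = 2.5198, γ^t·E[r] = 0.423495, running G = 7.134904
t=6: π = [0.2686, 0.1606, 0.1986, 0.1495, 0.2228], E[r] = 2.5198, γ^t·E[r] = 0.296448, running G = 7.431352
t=7: π = [0.2686, 0.1606, 0.1986, 0.1495, 0.2228], E[r] = 2.5198, γ^t·E[r] = 0.207514, running G = 7.638865
t=8: π = [0.2686, 0.1606, 0.1986, 0.1495, 0.2228], E[r] = 2.5198, γ^t·E[r] = 0.145260, running G = 7.784125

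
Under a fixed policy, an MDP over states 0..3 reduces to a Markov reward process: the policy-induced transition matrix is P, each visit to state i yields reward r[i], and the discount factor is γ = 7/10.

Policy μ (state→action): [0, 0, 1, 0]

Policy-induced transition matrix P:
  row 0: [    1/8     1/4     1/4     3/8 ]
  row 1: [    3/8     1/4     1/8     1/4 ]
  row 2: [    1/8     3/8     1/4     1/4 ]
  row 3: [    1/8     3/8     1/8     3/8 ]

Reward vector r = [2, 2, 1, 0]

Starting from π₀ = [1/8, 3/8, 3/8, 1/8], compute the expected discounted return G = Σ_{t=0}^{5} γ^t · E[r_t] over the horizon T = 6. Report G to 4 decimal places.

G = 3.7382

t=0: π = [0.1250, 0.3750, 0.3750, 0.1250], E[r] = 1.3750, γ^t·E[r] = 1.375000, running G = 1.375000
t=1: π = [0.2188, 0.3125, 0.1875, 0.2813], E[r] = 1.2500, γ^t·E[r] = 0.875000, running G = 2.250000
t=2: π = [0.2031, 0.3086, 0.1758, 0.3125], E[r] = 1.1992, γ^t·E[r] = 0.587617, running G = 2.837617
t=3: π = [0.2021, 0.3110, 0.1724, 0.3145], E[r] = 1.1987, γ^t·E[r] = 0.411165, running G = 3.248782
t=4: π = [0.2028, 0.3109, 0.1718, 0.3146], E[r] = 1.1990, γ^t·E[r] = 0.287888, running G = 3.536670
t=5: π = [0.2027, 0.3108, 0.1718, 0.3147], E[r] = 1.1988, γ^t·E[r] = 0.201490, running G = 3.738160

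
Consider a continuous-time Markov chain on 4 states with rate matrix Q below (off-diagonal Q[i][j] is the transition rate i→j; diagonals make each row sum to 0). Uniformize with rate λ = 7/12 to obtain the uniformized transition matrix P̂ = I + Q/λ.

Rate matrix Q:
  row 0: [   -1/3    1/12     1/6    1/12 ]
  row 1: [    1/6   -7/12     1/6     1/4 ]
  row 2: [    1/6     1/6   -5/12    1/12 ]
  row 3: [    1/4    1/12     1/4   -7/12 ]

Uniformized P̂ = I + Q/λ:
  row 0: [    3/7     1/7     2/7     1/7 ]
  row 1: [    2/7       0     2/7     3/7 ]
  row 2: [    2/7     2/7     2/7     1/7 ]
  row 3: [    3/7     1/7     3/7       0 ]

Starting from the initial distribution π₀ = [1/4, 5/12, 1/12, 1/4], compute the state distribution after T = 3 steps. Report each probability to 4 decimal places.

π = [0.3581, 0.1633, 0.3054, 0.1732]

t=0: π = [0.2500, 0.4167, 0.0833, 0.2500]
t=1: π = [0.3571, 0.0952, 0.3214, 0.2262]
t=2: π = [0.3690, 0.1752, 0.3180, 0.1378]
t=3: π = [0.3581, 0.1633, 0.3054, 0.1732]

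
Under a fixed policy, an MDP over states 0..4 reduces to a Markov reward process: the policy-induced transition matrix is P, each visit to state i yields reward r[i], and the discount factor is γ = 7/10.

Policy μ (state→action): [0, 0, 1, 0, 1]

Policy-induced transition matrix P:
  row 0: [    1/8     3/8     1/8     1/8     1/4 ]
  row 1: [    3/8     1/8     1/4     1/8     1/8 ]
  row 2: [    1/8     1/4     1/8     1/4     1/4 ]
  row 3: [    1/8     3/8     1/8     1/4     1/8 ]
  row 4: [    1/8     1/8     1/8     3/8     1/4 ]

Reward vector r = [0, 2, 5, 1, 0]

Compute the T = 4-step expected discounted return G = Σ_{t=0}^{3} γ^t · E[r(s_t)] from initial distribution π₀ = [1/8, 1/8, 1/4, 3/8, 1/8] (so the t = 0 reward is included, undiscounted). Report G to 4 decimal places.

t=0: π = [0.1250, 0.1250, 0.2500, 0.3750, 0.1250], E[r] = 1.8750, γ^t·E[r] = 1.875000, running G = 1.875000
t=1: π = [0.1563, 0.2813, 0.1406, 0.2344, 0.1875], E[r] = 1.5000, γ^t·E[r] = 1.050000, running G = 2.925000
t=2: π = [0.1953, 0.2402, 0.1602, 0.2188, 0.1855], E[r] = 1.5000, γ^t·E[r] = 0.735000, running G = 3.660000
t=3: π = [0.1851, 0.2485, 0.1550, 0.2188, 0.1926], E[r] = 1.4910, γ^t·E[r] = 0.511402, running G = 4.171402

G = 4.1714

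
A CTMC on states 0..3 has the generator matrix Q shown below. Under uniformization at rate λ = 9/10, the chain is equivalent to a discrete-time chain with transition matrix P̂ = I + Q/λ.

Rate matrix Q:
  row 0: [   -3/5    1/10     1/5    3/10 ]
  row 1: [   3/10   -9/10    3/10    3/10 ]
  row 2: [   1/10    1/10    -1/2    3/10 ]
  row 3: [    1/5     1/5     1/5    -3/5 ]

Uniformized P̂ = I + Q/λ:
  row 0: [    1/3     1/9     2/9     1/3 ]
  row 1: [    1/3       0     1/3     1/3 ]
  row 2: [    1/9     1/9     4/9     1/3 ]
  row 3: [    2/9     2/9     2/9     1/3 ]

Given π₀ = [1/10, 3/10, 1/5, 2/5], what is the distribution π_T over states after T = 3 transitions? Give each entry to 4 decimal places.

t=0: π = [0.1000, 0.3000, 0.2000, 0.4000]
t=1: π = [0.2444, 0.1222, 0.3000, 0.3333]
t=2: π = [0.2296, 0.1346, 0.3025, 0.3333]
t=3: π = [0.2291, 0.1332, 0.3044, 0.3333]

π = [0.2291, 0.1332, 0.3044, 0.3333]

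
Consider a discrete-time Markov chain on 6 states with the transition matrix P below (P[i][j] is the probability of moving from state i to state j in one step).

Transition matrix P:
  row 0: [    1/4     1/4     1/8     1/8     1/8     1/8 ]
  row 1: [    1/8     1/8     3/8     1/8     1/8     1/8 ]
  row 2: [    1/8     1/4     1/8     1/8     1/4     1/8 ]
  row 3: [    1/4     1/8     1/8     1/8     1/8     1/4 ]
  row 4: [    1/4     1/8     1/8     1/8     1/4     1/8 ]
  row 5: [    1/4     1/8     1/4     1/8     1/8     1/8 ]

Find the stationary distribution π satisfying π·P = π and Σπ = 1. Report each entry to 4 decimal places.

π = [0.2050, 0.1739, 0.1860, 0.1250, 0.1694, 0.1406]

Balance equations π_j = Σ_i π_i·P[i][j]:
  π_0 = 1/4·π_0 + 1/8·π_1 + 1/8·π_2 + 1/4·π_3 + 1/4·π_4 + 1/4·π_5
  π_1 = 1/4·π_0 + 1/8·π_1 + 1/4·π_2 + 1/8·π_3 + 1/8·π_4 + 1/8·π_5
  π_2 = 1/8·π_0 + 3/8·π_1 + 1/8·π_2 + 1/8·π_3 + 1/8·π_4 + 1/4·π_5
  π_3 = 1/8·π_0 + 1/8·π_1 + 1/8·π_2 + 1/8·π_3 + 1/8·π_4 + 1/8·π_5
  π_4 = 1/8·π_0 + 1/8·π_1 + 1/4·π_2 + 1/8·π_3 + 1/4·π_4 + 1/8·π_5
  normalize: π_0 + π_1 + π_2 + π_3 + π_4 + π_5 = 1
Solving the linear system gives exactly π = [6639/32384, 5631/32384, 6025/32384, 1/8, 5487/32384, 9/64].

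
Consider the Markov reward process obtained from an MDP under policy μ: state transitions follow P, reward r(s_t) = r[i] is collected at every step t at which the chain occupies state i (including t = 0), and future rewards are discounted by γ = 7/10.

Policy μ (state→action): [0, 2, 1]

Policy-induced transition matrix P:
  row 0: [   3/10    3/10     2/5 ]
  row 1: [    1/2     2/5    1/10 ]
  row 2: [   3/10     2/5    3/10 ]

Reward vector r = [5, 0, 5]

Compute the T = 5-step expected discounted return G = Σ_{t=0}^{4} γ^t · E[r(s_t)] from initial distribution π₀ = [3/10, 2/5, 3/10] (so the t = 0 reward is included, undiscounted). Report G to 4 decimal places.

t=0: π = [0.3000, 0.4000, 0.3000], E[r] = 3.0000, γ^t·E[r] = 3.000000, running G = 3.000000
t=1: π = [0.3800, 0.3700, 0.2500], E[r] = 3.1500, γ^t·E[r] = 2.205000, running G = 5.205000
t=2: π = [0.3740, 0.3620, 0.2640], E[r] = 3.1900, γ^t·E[r] = 1.563100, running G = 6.768100
t=3: π = [0.3724, 0.3626, 0.2650], E[r] = 3.1870, γ^t·E[r] = 1.093141, running G = 7.861241
t=4: π = [0.3725, 0.3628, 0.2647], E[r] = 3.1862, γ^t·E[r] = 0.765007, running G = 8.626248

G = 8.6262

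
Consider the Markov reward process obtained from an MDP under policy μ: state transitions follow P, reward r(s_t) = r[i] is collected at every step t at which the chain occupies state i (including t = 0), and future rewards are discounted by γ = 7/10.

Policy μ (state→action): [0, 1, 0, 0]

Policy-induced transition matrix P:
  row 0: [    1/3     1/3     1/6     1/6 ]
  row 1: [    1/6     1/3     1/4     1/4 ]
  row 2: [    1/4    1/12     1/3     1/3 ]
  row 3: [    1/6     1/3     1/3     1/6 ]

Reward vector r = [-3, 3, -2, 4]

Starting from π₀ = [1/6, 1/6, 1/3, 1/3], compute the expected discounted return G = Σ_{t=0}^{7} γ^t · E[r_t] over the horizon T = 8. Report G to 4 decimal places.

t=0: π = [0.1667, 0.1667, 0.3333, 0.3333], E[r] = 0.6667, γ^t·E[r] = 0.666667, running G = 0.666667
t=1: π = [0.2222, 0.2500, 0.2917, 0.2361], E[r] = 0.4444, γ^t·E[r] = 0.311111, running G = 0.977778
t=2: π = [0.2280, 0.2604, 0.2755, 0.2361], E[r] = 0.4907, γ^t·E[r] = 0.240463, running G = 1.218241
t=3: π = [0.2276, 0.2645, 0.2736, 0.2343], E[r] = 0.5004, γ^t·E[r] = 0.171632, running G = 1.389873
t=4: π = [0.2274, 0.2649, 0.2734, 0.2343], E[r] = 0.5031, γ^t·E[r] = 0.120791, running G = 1.510664
t=5: π = [0.2273, 0.2650, 0.2734, 0.2343], E[r] = 0.5034, γ^t·E[r] = 0.084614, running G = 1.595278
t=6: π = [0.2273, 0.2650, 0.2734, 0.2343], E[r] = 0.5035, γ^t·E[r] = 0.059235, running G = 1.654513
t=7: π = [0.2273, 0.2650, 0.2734, 0.2343], E[r] = 0.5035, γ^t·E[r] = 0.041464, running G = 1.695977

G = 1.6960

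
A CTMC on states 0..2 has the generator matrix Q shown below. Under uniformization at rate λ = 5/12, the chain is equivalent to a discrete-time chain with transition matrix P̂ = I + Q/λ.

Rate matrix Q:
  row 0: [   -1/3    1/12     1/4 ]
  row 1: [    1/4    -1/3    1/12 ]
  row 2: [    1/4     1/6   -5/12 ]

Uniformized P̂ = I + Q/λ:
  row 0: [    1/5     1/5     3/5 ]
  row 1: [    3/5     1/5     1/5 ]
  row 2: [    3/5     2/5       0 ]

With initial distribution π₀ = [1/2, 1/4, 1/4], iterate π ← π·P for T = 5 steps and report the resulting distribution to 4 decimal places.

π = [0.4278, 0.2612, 0.3110]

t=0: π = [0.5000, 0.2500, 0.2500]
t=1: π = [0.4000, 0.2500, 0.3500]
t=2: π = [0.4400, 0.2700, 0.2900]
t=3: π = [0.4240, 0.2580, 0.3180]
t=4: π = [0.4304, 0.2636, 0.3060]
t=5: π = [0.4278, 0.2612, 0.3110]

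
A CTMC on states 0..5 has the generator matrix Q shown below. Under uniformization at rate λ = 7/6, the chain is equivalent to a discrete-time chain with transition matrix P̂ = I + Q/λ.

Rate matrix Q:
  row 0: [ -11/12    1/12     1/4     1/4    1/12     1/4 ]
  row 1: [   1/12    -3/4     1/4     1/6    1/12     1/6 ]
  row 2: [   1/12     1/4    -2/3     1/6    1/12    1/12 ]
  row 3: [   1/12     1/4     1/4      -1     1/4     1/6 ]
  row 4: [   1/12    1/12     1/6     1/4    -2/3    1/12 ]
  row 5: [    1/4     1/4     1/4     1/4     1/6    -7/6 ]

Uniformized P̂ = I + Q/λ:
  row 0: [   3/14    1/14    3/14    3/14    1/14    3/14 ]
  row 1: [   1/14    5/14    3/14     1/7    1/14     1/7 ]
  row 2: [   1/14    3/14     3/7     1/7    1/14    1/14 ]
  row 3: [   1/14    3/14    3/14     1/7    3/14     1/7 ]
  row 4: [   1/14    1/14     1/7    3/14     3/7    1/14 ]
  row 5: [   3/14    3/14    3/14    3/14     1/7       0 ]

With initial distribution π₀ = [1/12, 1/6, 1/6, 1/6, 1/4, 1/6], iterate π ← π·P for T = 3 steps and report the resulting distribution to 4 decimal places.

t=0: π = [0.0833, 0.1667, 0.1667, 0.1667, 0.2500, 0.1667]
t=1: π = [0.1071, 0.1905, 0.2321, 0.1786, 0.1964, 0.0952]
t=2: π = [0.1003, 0.1981, 0.2500, 0.1713, 0.1739, 0.1063]
t=3: π = [0.1009, 0.2034, 0.2554, 0.1700, 0.1656, 0.1046]

π = [0.1009, 0.2034, 0.2554, 0.1700, 0.1656, 0.1046]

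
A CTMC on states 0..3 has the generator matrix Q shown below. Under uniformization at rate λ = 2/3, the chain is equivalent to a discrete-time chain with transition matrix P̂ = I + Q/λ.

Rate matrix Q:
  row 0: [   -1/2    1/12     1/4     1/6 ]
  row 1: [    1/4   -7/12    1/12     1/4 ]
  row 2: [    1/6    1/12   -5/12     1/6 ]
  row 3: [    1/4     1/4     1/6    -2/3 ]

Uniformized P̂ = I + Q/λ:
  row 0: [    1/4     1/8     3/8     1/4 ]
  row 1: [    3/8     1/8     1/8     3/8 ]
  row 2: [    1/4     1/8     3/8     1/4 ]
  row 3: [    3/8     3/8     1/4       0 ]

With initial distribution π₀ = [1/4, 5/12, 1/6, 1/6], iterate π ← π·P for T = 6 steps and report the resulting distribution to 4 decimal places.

t=0: π = [0.2500, 0.4167, 0.1667, 0.1667]
t=1: π = [0.3229, 0.1667, 0.2500, 0.2604]
t=2: π = [0.3034, 0.1901, 0.3008, 0.2057]
t=3: π = [0.2995, 0.1764, 0.3018, 0.2223]
t=4: π = [0.2998, 0.1806, 0.3031, 0.2165]
t=5: π = [0.2996, 0.1791, 0.3028, 0.2185]
t=6: π = [0.2997, 0.1796, 0.3029, 0.2178]

π = [0.2997, 0.1796, 0.3029, 0.2178]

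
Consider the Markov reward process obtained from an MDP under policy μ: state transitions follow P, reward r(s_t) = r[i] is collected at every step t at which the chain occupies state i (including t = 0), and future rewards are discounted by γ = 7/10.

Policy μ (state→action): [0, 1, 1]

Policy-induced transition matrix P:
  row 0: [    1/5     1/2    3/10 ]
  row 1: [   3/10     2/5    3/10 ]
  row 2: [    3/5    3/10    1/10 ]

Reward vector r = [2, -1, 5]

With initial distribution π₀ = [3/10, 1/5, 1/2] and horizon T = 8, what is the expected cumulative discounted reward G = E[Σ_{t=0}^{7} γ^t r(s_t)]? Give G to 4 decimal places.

G = 6.1134

t=0: π = [0.3000, 0.2000, 0.5000], E[r] = 2.9000, γ^t·E[r] = 2.900000, running G = 2.900000
t=1: π = [0.4200, 0.3800, 0.2000], E[r] = 1.4600, γ^t·E[r] = 1.022000, running G = 3.922000
t=2: π = [0.3180, 0.4220, 0.2600], E[r] = 1.5140, γ^t·E[r] = 0.741860, running G = 4.663860
t=3: π = [0.3462, 0.4058, 0.2480], E[r] = 1.5266, γ^t·E[r] = 0.523624, running G = 5.187484
t=4: π = [0.3398, 0.4098, 0.2504], E[r] = 1.5217, γ^t·E[r] = 0.365370, running G = 5.552854
t=5: π = [0.3411, 0.4089, 0.2499], E[r] = 1.5229, γ^t·E[r] = 0.255962, running G = 5.808815
t=6: π = [0.3409, 0.4091, 0.2500], E[r] = 1.5227, γ^t·E[r] = 0.179142, running G = 5.987957
t=7: π = [0.3409, 0.4091, 0.2500], E[r] = 1.5227, γ^t·E[r] = 0.125404, running G = 6.113361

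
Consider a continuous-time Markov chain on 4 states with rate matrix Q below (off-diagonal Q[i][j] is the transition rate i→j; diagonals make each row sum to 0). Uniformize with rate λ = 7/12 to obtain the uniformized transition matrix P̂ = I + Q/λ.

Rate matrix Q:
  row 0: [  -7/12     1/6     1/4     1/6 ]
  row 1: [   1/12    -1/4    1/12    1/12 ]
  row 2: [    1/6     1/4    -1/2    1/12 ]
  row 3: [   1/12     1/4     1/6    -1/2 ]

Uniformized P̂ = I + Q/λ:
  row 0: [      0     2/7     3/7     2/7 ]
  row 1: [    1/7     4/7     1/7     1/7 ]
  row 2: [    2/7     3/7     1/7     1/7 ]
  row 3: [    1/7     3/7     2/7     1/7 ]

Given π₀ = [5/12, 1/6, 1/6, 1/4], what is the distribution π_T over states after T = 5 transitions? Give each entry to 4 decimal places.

π = [0.1509, 0.4746, 0.2098, 0.1646]

t=0: π = [0.4167, 0.1667, 0.1667, 0.2500]
t=1: π = [0.1071, 0.3929, 0.2976, 0.2024]
t=2: π = [0.1701, 0.4694, 0.2024, 0.1582]
t=3: π = [0.1475, 0.4713, 0.2140, 0.1672]
t=4: π = [0.1524, 0.4748, 0.2089, 0.1639]
t=5: π = [0.1509, 0.4746, 0.2098, 0.1646]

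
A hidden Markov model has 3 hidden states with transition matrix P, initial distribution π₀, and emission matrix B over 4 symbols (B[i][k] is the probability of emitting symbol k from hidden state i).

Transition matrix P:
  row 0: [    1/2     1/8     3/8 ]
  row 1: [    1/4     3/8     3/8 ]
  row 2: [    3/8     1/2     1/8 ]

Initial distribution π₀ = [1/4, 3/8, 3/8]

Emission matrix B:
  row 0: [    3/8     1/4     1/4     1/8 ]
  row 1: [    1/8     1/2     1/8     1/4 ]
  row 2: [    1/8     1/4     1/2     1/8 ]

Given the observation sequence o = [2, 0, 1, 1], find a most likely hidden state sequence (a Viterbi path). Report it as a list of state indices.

path = [2, 0, 2, 1]

t=0: δ = [6.250e-02, 4.688e-02, 1.875e-01]  (obs o_0=2)
t=1: δ = [2.637e-02, 1.172e-02, 2.930e-03]  ψ = [2, 2, 0]  (obs o_1=0)
t=2: δ = [3.296e-03, 2.197e-03, 2.472e-03]  ψ = [0, 1, 0]  (obs o_2=1)
t=3: δ = [4.120e-04, 6.180e-04, 3.090e-04]  ψ = [0, 2, 0]  (obs o_3=1)
backtrack: best end state = 1; path = [2, 0, 2, 1]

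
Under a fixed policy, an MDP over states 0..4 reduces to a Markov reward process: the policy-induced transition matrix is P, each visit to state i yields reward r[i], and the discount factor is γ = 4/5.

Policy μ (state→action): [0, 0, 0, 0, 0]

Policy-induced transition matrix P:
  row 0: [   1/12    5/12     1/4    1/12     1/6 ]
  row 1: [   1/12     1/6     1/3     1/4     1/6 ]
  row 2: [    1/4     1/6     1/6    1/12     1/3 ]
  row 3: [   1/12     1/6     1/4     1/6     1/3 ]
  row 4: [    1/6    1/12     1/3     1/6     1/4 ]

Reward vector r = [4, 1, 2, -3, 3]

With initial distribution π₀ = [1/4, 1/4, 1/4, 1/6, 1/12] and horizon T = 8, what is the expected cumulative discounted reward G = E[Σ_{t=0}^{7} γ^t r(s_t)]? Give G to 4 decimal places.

t=0: π = [0.2500, 0.2500, 0.2500, 0.1667, 0.0833], E[r] = 1.5000, γ^t·E[r] = 1.500000, running G = 1.500000
t=1: π = [0.1319, 0.2222, 0.2569, 0.1458, 0.2431], E[r] = 1.5556, γ^t·E[r] = 1.244444, running G = 2.744444
t=2: π = [0.1464, 0.1794, 0.2674, 0.1528, 0.2541], E[r] = 1.6036, γ^t·E[r] = 1.026296, running G = 3.770741
t=3: π = [0.1491, 0.1821, 0.2638, 0.1471, 0.2579], E[r] = 1.6382, γ^t·E[r] = 0.838765, running G = 4.609506
t=4: π = [0.1488, 0.1824, 0.2647, 0.1474, 0.2567], E[r] = 1.6346, γ^t·E[r] = 0.669546, running G = 5.279052
t=5: π = [0.1488, 0.1825, 0.2645, 0.1474, 0.2567], E[r] = 1.6349, γ^t·E[r] = 0.535710, running G = 5.814762
t=6: π = [0.1488, 0.1825, 0.2646, 0.1474, 0.2567], E[r] = 1.6347, γ^t·E[r] = 0.428539, running G = 6.243300
t=7: π = [0.1488, 0.1825, 0.2646, 0.1474, 0.2567], E[r] = 1.6348, γ^t·E[r] = 0.342833, running G = 6.586134

G = 6.5861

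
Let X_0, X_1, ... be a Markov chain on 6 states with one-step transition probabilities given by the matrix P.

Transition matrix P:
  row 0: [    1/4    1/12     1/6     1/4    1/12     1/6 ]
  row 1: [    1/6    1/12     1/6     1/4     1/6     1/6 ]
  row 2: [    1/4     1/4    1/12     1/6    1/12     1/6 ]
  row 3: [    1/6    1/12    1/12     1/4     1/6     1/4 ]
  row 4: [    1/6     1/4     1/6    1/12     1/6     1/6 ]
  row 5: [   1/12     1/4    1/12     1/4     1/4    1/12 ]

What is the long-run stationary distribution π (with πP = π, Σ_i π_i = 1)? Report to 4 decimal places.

Balance equations π_j = Σ_i π_i·P[i][j]:
  π_0 = 1/4·π_0 + 1/6·π_1 + 1/4·π_2 + 1/6·π_3 + 1/6·π_4 + 1/12·π_5
  π_1 = 1/12·π_0 + 1/12·π_1 + 1/4·π_2 + 1/12·π_3 + 1/4·π_4 + 1/4·π_5
  π_2 = 1/6·π_0 + 1/6·π_1 + 1/12·π_2 + 1/12·π_3 + 1/6·π_4 + 1/12·π_5
  π_3 = 1/4·π_0 + 1/4·π_1 + 1/6·π_2 + 1/4·π_3 + 1/12·π_4 + 1/4·π_5
  π_4 = 1/12·π_0 + 1/6·π_1 + 1/12·π_2 + 1/6·π_3 + 1/6·π_4 + 1/4·π_5
  normalize: π_0 + π_1 + π_2 + π_3 + π_4 + π_5 = 1
Solving the linear system gives exactly π = [3945/22208, 1319/8328, 4141/33312, 14237/66624, 10373/66624, 11345/66624].

π = [0.1776, 0.1584, 0.1243, 0.2137, 0.1557, 0.1703]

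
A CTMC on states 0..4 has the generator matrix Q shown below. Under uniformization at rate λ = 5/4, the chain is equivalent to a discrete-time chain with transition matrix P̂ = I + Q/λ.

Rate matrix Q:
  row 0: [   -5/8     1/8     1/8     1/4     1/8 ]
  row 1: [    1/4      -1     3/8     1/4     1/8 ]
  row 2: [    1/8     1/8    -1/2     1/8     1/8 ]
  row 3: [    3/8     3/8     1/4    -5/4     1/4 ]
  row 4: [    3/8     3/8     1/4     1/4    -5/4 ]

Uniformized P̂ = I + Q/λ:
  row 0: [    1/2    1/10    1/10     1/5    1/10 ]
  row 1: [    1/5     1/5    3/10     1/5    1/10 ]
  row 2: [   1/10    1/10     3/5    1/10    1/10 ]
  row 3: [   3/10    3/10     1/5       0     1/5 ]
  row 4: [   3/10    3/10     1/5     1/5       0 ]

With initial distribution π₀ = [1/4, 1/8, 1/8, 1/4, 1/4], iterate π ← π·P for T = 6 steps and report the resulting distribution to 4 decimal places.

t=0: π = [0.2500, 0.1250, 0.1250, 0.2500, 0.2500]
t=1: π = [0.3125, 0.2125, 0.2375, 0.1375, 0.1000]
t=2: π = [0.2938, 0.1688, 0.2850, 0.1488, 0.1038]
t=3: π = [0.2849, 0.1674, 0.3015, 0.1418, 0.1045]
t=4: π = [0.2799, 0.1660, 0.3089, 0.1415, 0.1037]
t=5: π = [0.2776, 0.1656, 0.3121, 0.1408, 0.1038]
t=6: π = [0.2765, 0.1655, 0.3137, 0.1406, 0.1037]

π = [0.2765, 0.1655, 0.3137, 0.1406, 0.1037]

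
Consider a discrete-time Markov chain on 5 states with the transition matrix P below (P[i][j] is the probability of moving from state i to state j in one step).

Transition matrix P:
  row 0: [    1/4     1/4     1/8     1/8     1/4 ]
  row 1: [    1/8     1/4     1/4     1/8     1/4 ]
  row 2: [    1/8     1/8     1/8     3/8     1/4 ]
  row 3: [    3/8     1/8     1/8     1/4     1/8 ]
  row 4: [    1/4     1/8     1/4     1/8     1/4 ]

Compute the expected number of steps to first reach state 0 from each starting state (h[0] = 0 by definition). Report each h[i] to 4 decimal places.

h = [0.0000, 4.9231, 4.6391, 3.6450, 4.3077]

First-step conditioning: h[0] = 0; for i ≠ 0, h[i] = 1 + Σ_k P[i][k]·h[k].
  h[1] = 1 + 1/4·h[1] + 1/4·h[2] + 1/8·h[3] + 1/4·h[4]
  h[2] = 1 + 1/8·h[1] + 1/8·h[2] + 3/8·h[3] + 1/4·h[4]
  h[3] = 1 + 1/8·h[1] + 1/8·h[2] + 1/4·h[3] + 1/8·h[4]
  h[4] = 1 + 1/8·h[1] + 1/4·h[2] + 1/8·h[3] + 1/4·h[4]
Solving the 4×4 linear system over states ≠ 0 gives exactly h = [0, 64/13, 784/169, 616/169, 56/13] (h[0] = 0 is the target).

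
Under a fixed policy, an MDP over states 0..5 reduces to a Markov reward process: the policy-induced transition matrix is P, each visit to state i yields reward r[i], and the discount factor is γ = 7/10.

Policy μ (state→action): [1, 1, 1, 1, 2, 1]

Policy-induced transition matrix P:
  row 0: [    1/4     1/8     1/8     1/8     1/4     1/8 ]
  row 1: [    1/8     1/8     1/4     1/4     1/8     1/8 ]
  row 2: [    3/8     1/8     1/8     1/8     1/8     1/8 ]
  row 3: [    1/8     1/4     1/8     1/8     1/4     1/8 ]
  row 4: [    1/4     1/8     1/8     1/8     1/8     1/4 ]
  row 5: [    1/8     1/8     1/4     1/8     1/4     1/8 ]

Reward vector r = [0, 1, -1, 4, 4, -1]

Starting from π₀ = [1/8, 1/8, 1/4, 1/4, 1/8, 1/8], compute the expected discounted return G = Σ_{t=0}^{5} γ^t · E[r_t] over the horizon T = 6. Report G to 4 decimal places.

G = 3.5088

t=0: π = [0.1250, 0.1250, 0.2500, 0.2500, 0.1250, 0.1250], E[r] = 1.2500, γ^t·E[r] = 1.250000, running G = 1.250000
t=1: π = [0.2188, 0.1563, 0.1563, 0.1406, 0.1875, 0.1406], E[r] = 1.1719, γ^t·E[r] = 0.820313, running G = 2.070313
t=2: π = [0.2148, 0.1426, 0.1621, 0.1445, 0.1875, 0.1484], E[r] = 1.1602, γ^t·E[r] = 0.568477, running G = 2.638789
t=3: π = [0.2158, 0.1431, 0.1614, 0.1428, 0.1885, 0.1484], E[r] = 1.1584, γ^t·E[r] = 0.397347, running G = 3.036136
t=4: π = [0.2159, 0.1429, 0.1614, 0.1429, 0.1884, 0.1486], E[r] = 1.1579, γ^t·E[r] = 0.278019, running G = 3.314155
t=5: π = [0.2159, 0.1429, 0.1614, 0.1429, 0.1884, 0.1485], E[r] = 1.1580, γ^t·E[r] = 0.194621, running G = 3.508776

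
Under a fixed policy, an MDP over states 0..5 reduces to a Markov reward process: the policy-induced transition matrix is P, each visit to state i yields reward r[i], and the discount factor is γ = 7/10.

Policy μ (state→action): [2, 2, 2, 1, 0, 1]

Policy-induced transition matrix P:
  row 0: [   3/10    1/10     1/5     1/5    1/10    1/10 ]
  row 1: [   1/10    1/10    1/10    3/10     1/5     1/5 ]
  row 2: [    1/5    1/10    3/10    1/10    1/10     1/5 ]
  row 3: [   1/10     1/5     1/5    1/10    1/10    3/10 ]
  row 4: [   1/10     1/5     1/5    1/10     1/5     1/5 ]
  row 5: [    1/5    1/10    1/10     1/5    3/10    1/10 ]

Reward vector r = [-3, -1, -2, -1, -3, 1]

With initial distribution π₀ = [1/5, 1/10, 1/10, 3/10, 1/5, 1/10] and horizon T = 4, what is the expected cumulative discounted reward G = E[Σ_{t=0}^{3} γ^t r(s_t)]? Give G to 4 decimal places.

t=0: π = [0.2000, 0.1000, 0.1000, 0.3000, 0.2000, 0.1000], E[r] = -1.7000, γ^t·E[r] = -1.700000, running G = -1.700000
t=1: π = [0.1600, 0.1500, 0.1900, 0.1500, 0.1500, 0.2000], E[r] = -1.4100, γ^t·E[r] = -0.987000, running G = -2.687000
t=2: π = [0.1710, 0.1300, 0.1840, 0.1660, 0.1700, 0.1790], E[r] = -1.5080, γ^t·E[r] = -0.738920, running G = -3.425920
t=3: π = [0.1705, 0.1336, 0.1875, 0.1610, 0.1658, 0.1816], E[r] = -1.4969, γ^t·E[r] = -0.513437, running G = -3.939357

G = -3.9394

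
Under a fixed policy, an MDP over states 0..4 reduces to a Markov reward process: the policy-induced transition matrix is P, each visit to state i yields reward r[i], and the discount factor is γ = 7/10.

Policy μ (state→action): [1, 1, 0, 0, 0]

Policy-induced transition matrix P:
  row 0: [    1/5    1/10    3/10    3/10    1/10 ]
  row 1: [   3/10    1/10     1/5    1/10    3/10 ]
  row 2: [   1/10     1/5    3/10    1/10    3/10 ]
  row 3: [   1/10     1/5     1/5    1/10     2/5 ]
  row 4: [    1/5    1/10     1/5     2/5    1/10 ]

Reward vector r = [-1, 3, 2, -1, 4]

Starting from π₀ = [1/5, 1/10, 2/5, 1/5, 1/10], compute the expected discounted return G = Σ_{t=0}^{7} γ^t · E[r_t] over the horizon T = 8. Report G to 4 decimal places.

G = 4.4486

t=0: π = [0.2000, 0.1000, 0.4000, 0.2000, 0.1000], E[r] = 1.1000, γ^t·E[r] = 1.100000, running G = 1.100000
t=1: π = [0.1500, 0.1600, 0.2600, 0.1700, 0.2600], E[r] = 1.7200, γ^t·E[r] = 1.204000, running G = 2.304000
t=2: π = [0.1730, 0.1430, 0.2410, 0.2080, 0.2350], E[r] = 1.4700, γ^t·E[r] = 0.720300, running G = 3.024300
t=3: π = [0.1694, 0.1449, 0.2414, 0.2051, 0.2392], E[r] = 1.4998, γ^t·E[r] = 0.514431, running G = 3.538731
t=4: π = [0.1698, 0.1447, 0.2411, 0.2056, 0.2388], E[r] = 1.4958, γ^t·E[r] = 0.359139, running G = 3.897871
t=5: π = [0.1698, 0.1447, 0.2411, 0.2056, 0.2388], E[r] = 1.4962, γ^t·E[r] = 0.251459, running G = 4.149329
t=6: π = [0.1698, 0.1447, 0.2411, 0.2056, 0.2388], E[r] = 1.4961, γ^t·E[r] = 0.176017, running G = 4.325346
t=7: π = [0.1698, 0.1447, 0.2411, 0.2056, 0.2388], E[r] = 1.4961, γ^t·E[r] = 0.123212, running G = 4.448557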